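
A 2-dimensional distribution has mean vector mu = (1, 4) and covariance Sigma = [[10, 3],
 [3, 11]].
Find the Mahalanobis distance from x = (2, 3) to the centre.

Step 1 — centre the observation: (x - mu) = (1, -1).

Step 2 — invert Sigma. det(Sigma) = 10·11 - (3)² = 101.
  Sigma^{-1} = (1/det) · [[d, -b], [-b, a]] = [[0.1089, -0.0297],
 [-0.0297, 0.099]].

Step 3 — form the quadratic (x - mu)^T · Sigma^{-1} · (x - mu):
  Sigma^{-1} · (x - mu) = (0.1386, -0.1287).
  (x - mu)^T · [Sigma^{-1} · (x - mu)] = (1)·(0.1386) + (-1)·(-0.1287) = 0.2673.

Step 4 — take square root: d = √(0.2673) ≈ 0.517.

d(x, mu) = √(0.2673) ≈ 0.517


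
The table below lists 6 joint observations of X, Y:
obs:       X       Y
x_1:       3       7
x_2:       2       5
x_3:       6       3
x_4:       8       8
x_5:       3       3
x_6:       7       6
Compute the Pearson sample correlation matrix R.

Step 1 — column means:
  mean(X) = (3 + 2 + 6 + 8 + 3 + 7) / 6 = 29/6 = 4.8333
  mean(Y) = (7 + 5 + 3 + 8 + 3 + 6) / 6 = 32/6 = 5.3333

Step 2 — sample variances and covariances s[i,j] = (1/(n-1)) · Σ_k (x_{k,i} - mean_i) · (x_{k,j} - mean_j), with n-1 = 5:
  s[X,X] = ((-1.8333)·(-1.8333) + (-2.8333)·(-2.8333) + (1.1667)·(1.1667) + (3.1667)·(3.1667) + (-1.8333)·(-1.8333) + (2.1667)·(2.1667)) / 5 = 30.8333/5 = 6.1667
  s[X,Y] = ((-1.8333)·(1.6667) + (-2.8333)·(-0.3333) + (1.1667)·(-2.3333) + (3.1667)·(2.6667) + (-1.8333)·(-2.3333) + (2.1667)·(0.6667)) / 5 = 9.3333/5 = 1.8667
  s[Y,Y] = ((1.6667)·(1.6667) + (-0.3333)·(-0.3333) + (-2.3333)·(-2.3333) + (2.6667)·(2.6667) + (-2.3333)·(-2.3333) + (0.6667)·(0.6667)) / 5 = 21.3333/5 = 4.2667
  Sample standard deviations s_i = √(s[i,i]):
  s(X) = √(6.1667) = 2.4833
  s(Y) = √(4.2667) = 2.0656

Step 3 — r_{ij} = s_{ij} / (s_i · s_j):
  r[X,X] = 1 (diagonal).
  r[X,Y] = 1.8667 / (2.4833 · 2.0656) = 1.8667 / 5.1294 = 0.3639
  r[Y,Y] = 1 (diagonal).

R is symmetric with unit diagonal. Assembling:

R = [[1, 0.3639],
 [0.3639, 1]]


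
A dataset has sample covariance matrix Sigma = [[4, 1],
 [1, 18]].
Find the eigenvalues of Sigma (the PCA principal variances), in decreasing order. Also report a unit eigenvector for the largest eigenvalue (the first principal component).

Step 1 — characteristic polynomial of 2×2 Sigma:
  det(Sigma - λI) = λ² - trace · λ + det = 0.
  trace = 4 + 18 = 22, det = 4·18 - (1)² = 71.
Step 2 — discriminant:
  Δ = trace² - 4·det = 484 - 284 = 200.
Step 3 — eigenvalues:
  λ = (trace ± √Δ)/2 = (22 ± 14.1421)/2,
  λ_1 = 18.0711,  λ_2 = 3.9289.

Step 4 — unit eigenvector for λ_1: solve (Sigma - λ_1 I)v = 0. First row:
  (4 - 18.0711)·v_x + (1)·v_y = 0, i.e. (-14.0711)·v_x + (1)·v_y = 0,
  so v ∝ (b, λ_1 - a) = (1, 14.0711) = u.
  ||u|| = √((1)² + (14.0711)²) = √(198.9949) ≈ 14.1066,
  v_1 = u/||u|| ≈ (0.0709, 0.9975) (||v_1|| = 1).

λ_1 = 18.0711,  λ_2 = 3.9289;  v_1 ≈ (0.0709, 0.9975)


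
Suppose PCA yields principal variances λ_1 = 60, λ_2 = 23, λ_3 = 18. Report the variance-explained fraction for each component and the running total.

Step 1 — total variance = trace(Sigma) = Σ λ_i = 60 + 23 + 18 = 101.

Step 2 — fraction explained by component i = λ_i / Σ λ:
  PC1: 60/101 = 0.5941
  PC2: 23/101 = 0.2277
  PC3: 18/101 = 0.1782

Step 3 — cumulative fraction after k components = (λ_1 + ... + λ_k) / Σ λ:
  k = 1: 60/101 = 0.5941
  k = 2: (60 + 23)/101 = 83/101 = 0.8218
  k = 3: (60 + 23 + 18)/101 = 101/101 = 1

Summary (fraction, with percent):

explained: PC1 0.5941 (59.41%), PC2 0.2277 (22.77%), PC3 0.1782 (17.82%);  cumulative: 0.5941, 0.8218, 1


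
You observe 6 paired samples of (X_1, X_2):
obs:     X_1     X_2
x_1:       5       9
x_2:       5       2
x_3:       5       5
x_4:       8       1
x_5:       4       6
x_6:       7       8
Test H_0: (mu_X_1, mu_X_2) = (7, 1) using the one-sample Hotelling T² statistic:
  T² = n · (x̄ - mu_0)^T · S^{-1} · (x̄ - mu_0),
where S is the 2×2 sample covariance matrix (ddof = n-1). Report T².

Step 1 — sample mean vector:
  mean(X_1) = (5 + 5 + 5 + 8 + 4 + 7) / 6 = 34/6 = 5.6667
  mean(X_2) = (9 + 2 + 5 + 1 + 6 + 8) / 6 = 31/6 = 5.1667
  x̄ = (5.6667, 5.1667),  deviation x̄ - mu_0 = (5.6667, 5.1667) - (7, 1) = (-1.3333, 4.1667).

Step 2 — sample covariance matrix, S[i,j] = (1/(n-1)) · Σ_k (x_{k,i} - mean_i) · (x_{k,j} - mean_j), divisor n-1 = 5:
  S[X_1,X_1] = ((-0.6667)·(-0.6667) + (-0.6667)·(-0.6667) + (-0.6667)·(-0.6667) + (2.3333)·(2.3333) + (-1.6667)·(-1.6667) + (1.3333)·(1.3333)) / 5 = 11.3333/5 = 2.2667
  S[X_1,X_2] = ((-0.6667)·(3.8333) + (-0.6667)·(-3.1667) + (-0.6667)·(-0.1667) + (2.3333)·(-4.1667) + (-1.6667)·(0.8333) + (1.3333)·(2.8333)) / 5 = -7.6667/5 = -1.5333
  S[X_2,X_2] = ((3.8333)·(3.8333) + (-3.1667)·(-3.1667) + (-0.1667)·(-0.1667) + (-4.1667)·(-4.1667) + (0.8333)·(0.8333) + (2.8333)·(2.8333)) / 5 = 50.8333/5 = 10.1667
  S = [[2.2667, -1.5333],
 [-1.5333, 10.1667]].

Step 3 — invert S. det(S) = 2.2667·10.1667 - (-1.5333)² = 20.6933.
  S^{-1} = (1/det) · [[d, -b], [-b, a]] = [[0.4913, 0.0741],
 [0.0741, 0.1095]].

Step 4 — quadratic form (x̄ - mu_0)^T · S^{-1} · (x̄ - mu_0):
  S^{-1} · (x̄ - mu_0) = (-0.3463, 0.3576),
  (x̄ - mu_0)^T · [...] = (-1.3333)·(-0.3463) + (4.1667)·(0.3576) = 1.9518.

Step 5 — scale by n: T² = 6 · 1.9518 = 11.7107.

T² ≈ 11.7107


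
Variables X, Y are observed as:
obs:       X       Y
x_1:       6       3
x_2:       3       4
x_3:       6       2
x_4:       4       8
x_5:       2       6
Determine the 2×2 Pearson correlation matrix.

Step 1 — column means:
  mean(X) = (6 + 3 + 6 + 4 + 2) / 5 = 21/5 = 4.2
  mean(Y) = (3 + 4 + 2 + 8 + 6) / 5 = 23/5 = 4.6

Step 2 — sample variances and covariances s[i,j] = (1/(n-1)) · Σ_k (x_{k,i} - mean_i) · (x_{k,j} - mean_j), with n-1 = 4:
  s[X,X] = ((1.8)·(1.8) + (-1.2)·(-1.2) + (1.8)·(1.8) + (-0.2)·(-0.2) + (-2.2)·(-2.2)) / 4 = 12.8/4 = 3.2
  s[X,Y] = ((1.8)·(-1.6) + (-1.2)·(-0.6) + (1.8)·(-2.6) + (-0.2)·(3.4) + (-2.2)·(1.4)) / 4 = -10.6/4 = -2.65
  s[Y,Y] = ((-1.6)·(-1.6) + (-0.6)·(-0.6) + (-2.6)·(-2.6) + (3.4)·(3.4) + (1.4)·(1.4)) / 4 = 23.2/4 = 5.8
  Sample standard deviations s_i = √(s[i,i]):
  s(X) = √(3.2) = 1.7889
  s(Y) = √(5.8) = 2.4083

Step 3 — r_{ij} = s_{ij} / (s_i · s_j):
  r[X,X] = 1 (diagonal).
  r[X,Y] = -2.65 / (1.7889 · 2.4083) = -2.65 / 4.3081 = -0.6151
  r[Y,Y] = 1 (diagonal).

R is symmetric with unit diagonal. Assembling:

R = [[1, -0.6151],
 [-0.6151, 1]]


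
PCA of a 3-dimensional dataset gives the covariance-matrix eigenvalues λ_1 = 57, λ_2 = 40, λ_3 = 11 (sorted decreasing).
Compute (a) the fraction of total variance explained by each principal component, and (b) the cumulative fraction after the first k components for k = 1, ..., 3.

Step 1 — total variance = trace(Sigma) = Σ λ_i = 57 + 40 + 11 = 108.

Step 2 — fraction explained by component i = λ_i / Σ λ:
  PC1: 57/108 = 0.5278
  PC2: 40/108 = 0.3704
  PC3: 11/108 = 0.1019

Step 3 — cumulative fraction after k components = (λ_1 + ... + λ_k) / Σ λ:
  k = 1: 57/108 = 0.5278
  k = 2: (57 + 40)/108 = 97/108 = 0.8981
  k = 3: (57 + 40 + 11)/108 = 108/108 = 1

Summary (fraction, with percent):

explained: PC1 0.5278 (52.78%), PC2 0.3704 (37.04%), PC3 0.1019 (10.19%);  cumulative: 0.5278, 0.8981, 1


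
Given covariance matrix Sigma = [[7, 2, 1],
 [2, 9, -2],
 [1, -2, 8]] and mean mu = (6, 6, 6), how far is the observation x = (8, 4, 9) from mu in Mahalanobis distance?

Step 1 — centre the observation: (x - mu) = (2, -2, 3).

Step 2 — invert Sigma (cofactor / det for 3×3, or solve directly):
  Sigma^{-1} = [[0.1593, -0.0422, -0.0304],
 [-0.0422, 0.1288, 0.0375],
 [-0.0304, 0.0375, 0.1382]].

Step 3 — form the quadratic (x - mu)^T · Sigma^{-1} · (x - mu):
  Sigma^{-1} · (x - mu) = (0.3115, -0.2295, 0.2787).
  (x - mu)^T · [Sigma^{-1} · (x - mu)] = (2)·(0.3115) + (-2)·(-0.2295) + (3)·(0.2787) = 1.918.

Step 4 — take square root: d = √(1.918) ≈ 1.3849.

d(x, mu) = √(1.918) ≈ 1.3849


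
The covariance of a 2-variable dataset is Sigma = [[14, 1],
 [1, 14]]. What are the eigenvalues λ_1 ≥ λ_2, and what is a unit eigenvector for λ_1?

Step 1 — characteristic polynomial of 2×2 Sigma:
  det(Sigma - λI) = λ² - trace · λ + det = 0.
  trace = 14 + 14 = 28, det = 14·14 - (1)² = 195.
Step 2 — discriminant:
  Δ = trace² - 4·det = 784 - 780 = 4.
Step 3 — eigenvalues:
  λ = (trace ± √Δ)/2 = (28 ± 2)/2,
  λ_1 = 15,  λ_2 = 13.

Step 4 — unit eigenvector for λ_1: solve (Sigma - λ_1 I)v = 0. First row:
  (14 - 15)·v_x + (1)·v_y = 0, i.e. (-1)·v_x + (1)·v_y = 0,
  so v ∝ (b, λ_1 - a) = (1, 1) = u.
  ||u|| = √((1)² + (1)²) = √(2) ≈ 1.4142,
  v_1 = u/||u|| ≈ (0.7071, 0.7071) (||v_1|| = 1).

λ_1 = 15,  λ_2 = 13;  v_1 ≈ (0.7071, 0.7071)


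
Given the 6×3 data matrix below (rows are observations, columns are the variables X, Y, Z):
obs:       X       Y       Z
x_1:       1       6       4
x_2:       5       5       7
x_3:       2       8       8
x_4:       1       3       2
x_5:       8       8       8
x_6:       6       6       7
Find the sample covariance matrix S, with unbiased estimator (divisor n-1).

Step 1 — column means:
  mean(X) = (1 + 5 + 2 + 1 + 8 + 6) / 6 = 23/6 = 3.8333
  mean(Y) = (6 + 5 + 8 + 3 + 8 + 6) / 6 = 36/6 = 6
  mean(Z) = (4 + 7 + 8 + 2 + 8 + 7) / 6 = 36/6 = 6

Step 2 — sample covariance S[i,j] = (1/(n-1)) · Σ_k (x_{k,i} - mean_i) · (x_{k,j} - mean_j), with n-1 = 5.
  S[X,X] = ((-2.8333)·(-2.8333) + (1.1667)·(1.1667) + (-1.8333)·(-1.8333) + (-2.8333)·(-2.8333) + (4.1667)·(4.1667) + (2.1667)·(2.1667)) / 5 = 42.8333/5 = 8.5667
  S[X,Y] = ((-2.8333)·(0) + (1.1667)·(-1) + (-1.8333)·(2) + (-2.8333)·(-3) + (4.1667)·(2) + (2.1667)·(0)) / 5 = 12/5 = 2.4
  S[X,Z] = ((-2.8333)·(-2) + (1.1667)·(1) + (-1.8333)·(2) + (-2.8333)·(-4) + (4.1667)·(2) + (2.1667)·(1)) / 5 = 25/5 = 5
  S[Y,Y] = ((0)·(0) + (-1)·(-1) + (2)·(2) + (-3)·(-3) + (2)·(2) + (0)·(0)) / 5 = 18/5 = 3.6
  S[Y,Z] = ((0)·(-2) + (-1)·(1) + (2)·(2) + (-3)·(-4) + (2)·(2) + (0)·(1)) / 5 = 19/5 = 3.8
  S[Z,Z] = ((-2)·(-2) + (1)·(1) + (2)·(2) + (-4)·(-4) + (2)·(2) + (1)·(1)) / 5 = 30/5 = 6

S is symmetric (S[j,i] = S[i,j]). Assembling:

S = [[8.5667, 2.4, 5],
 [2.4, 3.6, 3.8],
 [5, 3.8, 6]]


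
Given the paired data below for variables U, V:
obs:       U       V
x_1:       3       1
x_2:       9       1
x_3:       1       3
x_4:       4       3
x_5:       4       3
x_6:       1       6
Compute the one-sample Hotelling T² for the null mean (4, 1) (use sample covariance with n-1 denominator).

Step 1 — sample mean vector:
  mean(U) = (3 + 9 + 1 + 4 + 4 + 1) / 6 = 22/6 = 3.6667
  mean(V) = (1 + 1 + 3 + 3 + 3 + 6) / 6 = 17/6 = 2.8333
  x̄ = (3.6667, 2.8333),  deviation x̄ - mu_0 = (3.6667, 2.8333) - (4, 1) = (-0.3333, 1.8333).

Step 2 — sample covariance matrix, S[i,j] = (1/(n-1)) · Σ_k (x_{k,i} - mean_i) · (x_{k,j} - mean_j), divisor n-1 = 5:
  S[U,U] = ((-0.6667)·(-0.6667) + (5.3333)·(5.3333) + (-2.6667)·(-2.6667) + (0.3333)·(0.3333) + (0.3333)·(0.3333) + (-2.6667)·(-2.6667)) / 5 = 43.3333/5 = 8.6667
  S[U,V] = ((-0.6667)·(-1.8333) + (5.3333)·(-1.8333) + (-2.6667)·(0.1667) + (0.3333)·(0.1667) + (0.3333)·(0.1667) + (-2.6667)·(3.1667)) / 5 = -17.3333/5 = -3.4667
  S[V,V] = ((-1.8333)·(-1.8333) + (-1.8333)·(-1.8333) + (0.1667)·(0.1667) + (0.1667)·(0.1667) + (0.1667)·(0.1667) + (3.1667)·(3.1667)) / 5 = 16.8333/5 = 3.3667
  S = [[8.6667, -3.4667],
 [-3.4667, 3.3667]].

Step 3 — invert S. det(S) = 8.6667·3.3667 - (-3.4667)² = 17.16.
  S^{-1} = (1/det) · [[d, -b], [-b, a]] = [[0.1962, 0.202],
 [0.202, 0.5051]].

Step 4 — quadratic form (x̄ - mu_0)^T · S^{-1} · (x̄ - mu_0):
  S^{-1} · (x̄ - mu_0) = (0.305, 0.8586),
  (x̄ - mu_0)^T · [...] = (-0.3333)·(0.305) + (1.8333)·(0.8586) = 1.4724.

Step 5 — scale by n: T² = 6 · 1.4724 = 8.8345.

T² ≈ 8.8345


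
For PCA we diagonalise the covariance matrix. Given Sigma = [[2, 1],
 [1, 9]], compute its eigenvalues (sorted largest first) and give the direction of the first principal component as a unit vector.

Step 1 — characteristic polynomial of 2×2 Sigma:
  det(Sigma - λI) = λ² - trace · λ + det = 0.
  trace = 2 + 9 = 11, det = 2·9 - (1)² = 17.
Step 2 — discriminant:
  Δ = trace² - 4·det = 121 - 68 = 53.
Step 3 — eigenvalues:
  λ = (trace ± √Δ)/2 = (11 ± 7.2801)/2,
  λ_1 = 9.1401,  λ_2 = 1.8599.

Step 4 — unit eigenvector for λ_1: solve (Sigma - λ_1 I)v = 0. First row:
  (2 - 9.1401)·v_x + (1)·v_y = 0, i.e. (-7.1401)·v_x + (1)·v_y = 0,
  so v ∝ (b, λ_1 - a) = (1, 7.1401) = u.
  ||u|| = √((1)² + (7.1401)²) = √(51.9804) ≈ 7.2097,
  v_1 = u/||u|| ≈ (0.1387, 0.9903) (||v_1|| = 1).

λ_1 = 9.1401,  λ_2 = 1.8599;  v_1 ≈ (0.1387, 0.9903)


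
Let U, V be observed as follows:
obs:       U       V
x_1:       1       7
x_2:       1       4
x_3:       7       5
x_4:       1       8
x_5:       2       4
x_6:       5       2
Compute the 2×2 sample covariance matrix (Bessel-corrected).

Step 1 — column means:
  mean(U) = (1 + 1 + 7 + 1 + 2 + 5) / 6 = 17/6 = 2.8333
  mean(V) = (7 + 4 + 5 + 8 + 4 + 2) / 6 = 30/6 = 5

Step 2 — sample covariance S[i,j] = (1/(n-1)) · Σ_k (x_{k,i} - mean_i) · (x_{k,j} - mean_j), with n-1 = 5.
  S[U,U] = ((-1.8333)·(-1.8333) + (-1.8333)·(-1.8333) + (4.1667)·(4.1667) + (-1.8333)·(-1.8333) + (-0.8333)·(-0.8333) + (2.1667)·(2.1667)) / 5 = 32.8333/5 = 6.5667
  S[U,V] = ((-1.8333)·(2) + (-1.8333)·(-1) + (4.1667)·(0) + (-1.8333)·(3) + (-0.8333)·(-1) + (2.1667)·(-3)) / 5 = -13/5 = -2.6
  S[V,V] = ((2)·(2) + (-1)·(-1) + (0)·(0) + (3)·(3) + (-1)·(-1) + (-3)·(-3)) / 5 = 24/5 = 4.8

S is symmetric (S[j,i] = S[i,j]). Assembling:

S = [[6.5667, -2.6],
 [-2.6, 4.8]]


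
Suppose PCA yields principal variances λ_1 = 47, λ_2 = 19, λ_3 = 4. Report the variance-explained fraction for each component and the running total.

Step 1 — total variance = trace(Sigma) = Σ λ_i = 47 + 19 + 4 = 70.

Step 2 — fraction explained by component i = λ_i / Σ λ:
  PC1: 47/70 = 0.6714
  PC2: 19/70 = 0.2714
  PC3: 4/70 = 0.0571

Step 3 — cumulative fraction after k components = (λ_1 + ... + λ_k) / Σ λ:
  k = 1: 47/70 = 0.6714
  k = 2: (47 + 19)/70 = 66/70 = 0.9429
  k = 3: (47 + 19 + 4)/70 = 70/70 = 1

Summary (fraction, with percent):

explained: PC1 0.6714 (67.14%), PC2 0.2714 (27.14%), PC3 0.0571 (5.71%);  cumulative: 0.6714, 0.9429, 1


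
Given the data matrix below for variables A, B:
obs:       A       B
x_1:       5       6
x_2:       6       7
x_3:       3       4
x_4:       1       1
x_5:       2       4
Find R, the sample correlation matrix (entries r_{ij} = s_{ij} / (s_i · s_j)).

Step 1 — column means:
  mean(A) = (5 + 6 + 3 + 1 + 2) / 5 = 17/5 = 3.4
  mean(B) = (6 + 7 + 4 + 1 + 4) / 5 = 22/5 = 4.4

Step 2 — sample variances and covariances s[i,j] = (1/(n-1)) · Σ_k (x_{k,i} - mean_i) · (x_{k,j} - mean_j), with n-1 = 4:
  s[A,A] = ((1.6)·(1.6) + (2.6)·(2.6) + (-0.4)·(-0.4) + (-2.4)·(-2.4) + (-1.4)·(-1.4)) / 4 = 17.2/4 = 4.3
  s[A,B] = ((1.6)·(1.6) + (2.6)·(2.6) + (-0.4)·(-0.4) + (-2.4)·(-3.4) + (-1.4)·(-0.4)) / 4 = 18.2/4 = 4.55
  s[B,B] = ((1.6)·(1.6) + (2.6)·(2.6) + (-0.4)·(-0.4) + (-3.4)·(-3.4) + (-0.4)·(-0.4)) / 4 = 21.2/4 = 5.3
  Sample standard deviations s_i = √(s[i,i]):
  s(A) = √(4.3) = 2.0736
  s(B) = √(5.3) = 2.3022

Step 3 — r_{ij} = s_{ij} / (s_i · s_j):
  r[A,A] = 1 (diagonal).
  r[A,B] = 4.55 / (2.0736 · 2.3022) = 4.55 / 4.7739 = 0.9531
  r[B,B] = 1 (diagonal).

R is symmetric with unit diagonal. Assembling:

R = [[1, 0.9531],
 [0.9531, 1]]


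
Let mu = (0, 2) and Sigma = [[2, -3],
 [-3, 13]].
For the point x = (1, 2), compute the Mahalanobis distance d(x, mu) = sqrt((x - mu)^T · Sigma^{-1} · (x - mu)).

Step 1 — centre the observation: (x - mu) = (1, 0).

Step 2 — invert Sigma. det(Sigma) = 2·13 - (-3)² = 17.
  Sigma^{-1} = (1/det) · [[d, -b], [-b, a]] = [[0.7647, 0.1765],
 [0.1765, 0.1176]].

Step 3 — form the quadratic (x - mu)^T · Sigma^{-1} · (x - mu):
  Sigma^{-1} · (x - mu) = (0.7647, 0.1765).
  (x - mu)^T · [Sigma^{-1} · (x - mu)] = (1)·(0.7647) + (0)·(0.1765) = 0.7647.

Step 4 — take square root: d = √(0.7647) ≈ 0.8745.

d(x, mu) = √(0.7647) ≈ 0.8745


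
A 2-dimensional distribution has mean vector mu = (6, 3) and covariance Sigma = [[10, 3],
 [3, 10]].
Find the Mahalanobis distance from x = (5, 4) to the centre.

Step 1 — centre the observation: (x - mu) = (-1, 1).

Step 2 — invert Sigma. det(Sigma) = 10·10 - (3)² = 91.
  Sigma^{-1} = (1/det) · [[d, -b], [-b, a]] = [[0.1099, -0.033],
 [-0.033, 0.1099]].

Step 3 — form the quadratic (x - mu)^T · Sigma^{-1} · (x - mu):
  Sigma^{-1} · (x - mu) = (-0.1429, 0.1429).
  (x - mu)^T · [Sigma^{-1} · (x - mu)] = (-1)·(-0.1429) + (1)·(0.1429) = 0.2857.

Step 4 — take square root: d = √(0.2857) ≈ 0.5345.

d(x, mu) = √(0.2857) ≈ 0.5345


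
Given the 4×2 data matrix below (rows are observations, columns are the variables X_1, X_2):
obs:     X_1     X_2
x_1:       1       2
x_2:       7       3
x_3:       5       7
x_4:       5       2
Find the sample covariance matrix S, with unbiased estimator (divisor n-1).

Step 1 — column means:
  mean(X_1) = (1 + 7 + 5 + 5) / 4 = 18/4 = 4.5
  mean(X_2) = (2 + 3 + 7 + 2) / 4 = 14/4 = 3.5

Step 2 — sample covariance S[i,j] = (1/(n-1)) · Σ_k (x_{k,i} - mean_i) · (x_{k,j} - mean_j), with n-1 = 3.
  S[X_1,X_1] = ((-3.5)·(-3.5) + (2.5)·(2.5) + (0.5)·(0.5) + (0.5)·(0.5)) / 3 = 19/3 = 6.3333
  S[X_1,X_2] = ((-3.5)·(-1.5) + (2.5)·(-0.5) + (0.5)·(3.5) + (0.5)·(-1.5)) / 3 = 5/3 = 1.6667
  S[X_2,X_2] = ((-1.5)·(-1.5) + (-0.5)·(-0.5) + (3.5)·(3.5) + (-1.5)·(-1.5)) / 3 = 17/3 = 5.6667

S is symmetric (S[j,i] = S[i,j]). Assembling:

S = [[6.3333, 1.6667],
 [1.6667, 5.6667]]


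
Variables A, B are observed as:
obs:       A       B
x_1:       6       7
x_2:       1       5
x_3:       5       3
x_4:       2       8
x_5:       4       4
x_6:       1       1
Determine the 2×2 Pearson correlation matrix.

Step 1 — column means:
  mean(A) = (6 + 1 + 5 + 2 + 4 + 1) / 6 = 19/6 = 3.1667
  mean(B) = (7 + 5 + 3 + 8 + 4 + 1) / 6 = 28/6 = 4.6667

Step 2 — sample variances and covariances s[i,j] = (1/(n-1)) · Σ_k (x_{k,i} - mean_i) · (x_{k,j} - mean_j), with n-1 = 5:
  s[A,A] = ((2.8333)·(2.8333) + (-2.1667)·(-2.1667) + (1.8333)·(1.8333) + (-1.1667)·(-1.1667) + (0.8333)·(0.8333) + (-2.1667)·(-2.1667)) / 5 = 22.8333/5 = 4.5667
  s[A,B] = ((2.8333)·(2.3333) + (-2.1667)·(0.3333) + (1.8333)·(-1.6667) + (-1.1667)·(3.3333) + (0.8333)·(-0.6667) + (-2.1667)·(-3.6667)) / 5 = 6.3333/5 = 1.2667
  s[B,B] = ((2.3333)·(2.3333) + (0.3333)·(0.3333) + (-1.6667)·(-1.6667) + (3.3333)·(3.3333) + (-0.6667)·(-0.6667) + (-3.6667)·(-3.6667)) / 5 = 33.3333/5 = 6.6667
  Sample standard deviations s_i = √(s[i,i]):
  s(A) = √(4.5667) = 2.137
  s(B) = √(6.6667) = 2.582

Step 3 — r_{ij} = s_{ij} / (s_i · s_j):
  r[A,A] = 1 (diagonal).
  r[A,B] = 1.2667 / (2.137 · 2.582) = 1.2667 / 5.5176 = 0.2296
  r[B,B] = 1 (diagonal).

R is symmetric with unit diagonal. Assembling:

R = [[1, 0.2296],
 [0.2296, 1]]


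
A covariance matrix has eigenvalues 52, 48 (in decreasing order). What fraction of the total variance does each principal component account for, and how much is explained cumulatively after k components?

Step 1 — total variance = trace(Sigma) = Σ λ_i = 52 + 48 = 100.

Step 2 — fraction explained by component i = λ_i / Σ λ:
  PC1: 52/100 = 0.52
  PC2: 48/100 = 0.48

Step 3 — cumulative fraction after k components = (λ_1 + ... + λ_k) / Σ λ:
  k = 1: 52/100 = 0.52
  k = 2: (52 + 48)/100 = 100/100 = 1

Summary (fraction, with percent):

explained: PC1 0.52 (52%), PC2 0.48 (48%);  cumulative: 0.52, 1


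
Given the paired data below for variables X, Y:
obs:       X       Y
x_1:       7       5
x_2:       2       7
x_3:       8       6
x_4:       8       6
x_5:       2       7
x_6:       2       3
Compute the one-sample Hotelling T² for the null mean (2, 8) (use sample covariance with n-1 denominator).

Step 1 — sample mean vector:
  mean(X) = (7 + 2 + 8 + 8 + 2 + 2) / 6 = 29/6 = 4.8333
  mean(Y) = (5 + 7 + 6 + 6 + 7 + 3) / 6 = 34/6 = 5.6667
  x̄ = (4.8333, 5.6667),  deviation x̄ - mu_0 = (4.8333, 5.6667) - (2, 8) = (2.8333, -2.3333).

Step 2 — sample covariance matrix, S[i,j] = (1/(n-1)) · Σ_k (x_{k,i} - mean_i) · (x_{k,j} - mean_j), divisor n-1 = 5:
  S[X,X] = ((2.1667)·(2.1667) + (-2.8333)·(-2.8333) + (3.1667)·(3.1667) + (3.1667)·(3.1667) + (-2.8333)·(-2.8333) + (-2.8333)·(-2.8333)) / 5 = 48.8333/5 = 9.7667
  S[X,Y] = ((2.1667)·(-0.6667) + (-2.8333)·(1.3333) + (3.1667)·(0.3333) + (3.1667)·(0.3333) + (-2.8333)·(1.3333) + (-2.8333)·(-2.6667)) / 5 = 0.6667/5 = 0.1333
  S[Y,Y] = ((-0.6667)·(-0.6667) + (1.3333)·(1.3333) + (0.3333)·(0.3333) + (0.3333)·(0.3333) + (1.3333)·(1.3333) + (-2.6667)·(-2.6667)) / 5 = 11.3333/5 = 2.2667
  S = [[9.7667, 0.1333],
 [0.1333, 2.2667]].

Step 3 — invert S. det(S) = 9.7667·2.2667 - (0.1333)² = 22.12.
  S^{-1} = (1/det) · [[d, -b], [-b, a]] = [[0.1025, -0.006],
 [-0.006, 0.4415]].

Step 4 — quadratic form (x̄ - mu_0)^T · S^{-1} · (x̄ - mu_0):
  S^{-1} · (x̄ - mu_0) = (0.3044, -1.0473),
  (x̄ - mu_0)^T · [...] = (2.8333)·(0.3044) + (-2.3333)·(-1.0473) = 3.3062.

Step 5 — scale by n: T² = 6 · 3.3062 = 19.8373.

T² ≈ 19.8373


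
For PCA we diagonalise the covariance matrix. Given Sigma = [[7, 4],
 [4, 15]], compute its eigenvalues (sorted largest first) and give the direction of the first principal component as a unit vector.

Step 1 — characteristic polynomial of 2×2 Sigma:
  det(Sigma - λI) = λ² - trace · λ + det = 0.
  trace = 7 + 15 = 22, det = 7·15 - (4)² = 89.
Step 2 — discriminant:
  Δ = trace² - 4·det = 484 - 356 = 128.
Step 3 — eigenvalues:
  λ = (trace ± √Δ)/2 = (22 ± 11.3137)/2,
  λ_1 = 16.6569,  λ_2 = 5.3431.

Step 4 — unit eigenvector for λ_1: solve (Sigma - λ_1 I)v = 0. First row:
  (7 - 16.6569)·v_x + (4)·v_y = 0, i.e. (-9.6569)·v_x + (4)·v_y = 0,
  so v ∝ (b, λ_1 - a) = (4, 9.6569) = u.
  ||u|| = √((4)² + (9.6569)²) = √(109.2548) ≈ 10.4525,
  v_1 = u/||u|| ≈ (0.3827, 0.9239) (||v_1|| = 1).

λ_1 = 16.6569,  λ_2 = 5.3431;  v_1 ≈ (0.3827, 0.9239)


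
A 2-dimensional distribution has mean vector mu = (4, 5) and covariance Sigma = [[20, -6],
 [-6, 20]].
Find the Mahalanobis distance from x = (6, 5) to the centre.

Step 1 — centre the observation: (x - mu) = (2, 0).

Step 2 — invert Sigma. det(Sigma) = 20·20 - (-6)² = 364.
  Sigma^{-1} = (1/det) · [[d, -b], [-b, a]] = [[0.0549, 0.0165],
 [0.0165, 0.0549]].

Step 3 — form the quadratic (x - mu)^T · Sigma^{-1} · (x - mu):
  Sigma^{-1} · (x - mu) = (0.1099, 0.033).
  (x - mu)^T · [Sigma^{-1} · (x - mu)] = (2)·(0.1099) + (0)·(0.033) = 0.2198.

Step 4 — take square root: d = √(0.2198) ≈ 0.4688.

d(x, mu) = √(0.2198) ≈ 0.4688


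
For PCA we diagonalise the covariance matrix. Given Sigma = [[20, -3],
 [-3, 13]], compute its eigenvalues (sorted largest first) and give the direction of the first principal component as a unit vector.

Step 1 — characteristic polynomial of 2×2 Sigma:
  det(Sigma - λI) = λ² - trace · λ + det = 0.
  trace = 20 + 13 = 33, det = 20·13 - (-3)² = 251.
Step 2 — discriminant:
  Δ = trace² - 4·det = 1089 - 1004 = 85.
Step 3 — eigenvalues:
  λ = (trace ± √Δ)/2 = (33 ± 9.2195)/2,
  λ_1 = 21.1098,  λ_2 = 11.8902.

Step 4 — unit eigenvector for λ_1: solve (Sigma - λ_1 I)v = 0. First row:
  (20 - 21.1098)·v_x + (-3)·v_y = 0, i.e. (-1.1098)·v_x + (-3)·v_y = 0,
  so v ∝ (b, λ_1 - a) = (-3, 1.1098); multiply by -1 so the first entry is positive: u = (3, -1.1098).
  ||u|| = √((3)² + (-1.1098)²) = √(10.2316) ≈ 3.1987,
  v_1 = u/||u|| ≈ (0.9379, -0.3469) (||v_1|| = 1).

λ_1 = 21.1098,  λ_2 = 11.8902;  v_1 ≈ (0.9379, -0.3469)


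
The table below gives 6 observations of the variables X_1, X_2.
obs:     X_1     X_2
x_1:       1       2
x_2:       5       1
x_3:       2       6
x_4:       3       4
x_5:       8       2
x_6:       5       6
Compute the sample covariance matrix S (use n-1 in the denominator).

Step 1 — column means:
  mean(X_1) = (1 + 5 + 2 + 3 + 8 + 5) / 6 = 24/6 = 4
  mean(X_2) = (2 + 1 + 6 + 4 + 2 + 6) / 6 = 21/6 = 3.5

Step 2 — sample covariance S[i,j] = (1/(n-1)) · Σ_k (x_{k,i} - mean_i) · (x_{k,j} - mean_j), with n-1 = 5.
  S[X_1,X_1] = ((-3)·(-3) + (1)·(1) + (-2)·(-2) + (-1)·(-1) + (4)·(4) + (1)·(1)) / 5 = 32/5 = 6.4
  S[X_1,X_2] = ((-3)·(-1.5) + (1)·(-2.5) + (-2)·(2.5) + (-1)·(0.5) + (4)·(-1.5) + (1)·(2.5)) / 5 = -7/5 = -1.4
  S[X_2,X_2] = ((-1.5)·(-1.5) + (-2.5)·(-2.5) + (2.5)·(2.5) + (0.5)·(0.5) + (-1.5)·(-1.5) + (2.5)·(2.5)) / 5 = 23.5/5 = 4.7

S is symmetric (S[j,i] = S[i,j]). Assembling:

S = [[6.4, -1.4],
 [-1.4, 4.7]]


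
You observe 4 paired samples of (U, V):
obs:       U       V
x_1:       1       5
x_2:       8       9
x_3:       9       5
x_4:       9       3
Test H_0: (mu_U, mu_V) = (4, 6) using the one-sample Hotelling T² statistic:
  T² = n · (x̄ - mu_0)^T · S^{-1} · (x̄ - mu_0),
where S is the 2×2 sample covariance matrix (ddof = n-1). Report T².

Step 1 — sample mean vector:
  mean(U) = (1 + 8 + 9 + 9) / 4 = 27/4 = 6.75
  mean(V) = (5 + 9 + 5 + 3) / 4 = 22/4 = 5.5
  x̄ = (6.75, 5.5),  deviation x̄ - mu_0 = (6.75, 5.5) - (4, 6) = (2.75, -0.5).

Step 2 — sample covariance matrix, S[i,j] = (1/(n-1)) · Σ_k (x_{k,i} - mean_i) · (x_{k,j} - mean_j), divisor n-1 = 3:
  S[U,U] = ((-5.75)·(-5.75) + (1.25)·(1.25) + (2.25)·(2.25) + (2.25)·(2.25)) / 3 = 44.75/3 = 14.9167
  S[U,V] = ((-5.75)·(-0.5) + (1.25)·(3.5) + (2.25)·(-0.5) + (2.25)·(-2.5)) / 3 = 0.5/3 = 0.1667
  S[V,V] = ((-0.5)·(-0.5) + (3.5)·(3.5) + (-0.5)·(-0.5) + (-2.5)·(-2.5)) / 3 = 19/3 = 6.3333
  S = [[14.9167, 0.1667],
 [0.1667, 6.3333]].

Step 3 — invert S. det(S) = 14.9167·6.3333 - (0.1667)² = 94.4444.
  S^{-1} = (1/det) · [[d, -b], [-b, a]] = [[0.0671, -0.0018],
 [-0.0018, 0.1579]].

Step 4 — quadratic form (x̄ - mu_0)^T · S^{-1} · (x̄ - mu_0):
  S^{-1} · (x̄ - mu_0) = (0.1853, -0.0838),
  (x̄ - mu_0)^T · [...] = (2.75)·(0.1853) + (-0.5)·(-0.0838) = 0.5515.

Step 5 — scale by n: T² = 4 · 0.5515 = 2.2059.

T² ≈ 2.2059


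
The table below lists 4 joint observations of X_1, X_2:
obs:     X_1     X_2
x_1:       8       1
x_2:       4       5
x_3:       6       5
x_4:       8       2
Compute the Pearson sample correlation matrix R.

Step 1 — column means:
  mean(X_1) = (8 + 4 + 6 + 8) / 4 = 26/4 = 6.5
  mean(X_2) = (1 + 5 + 5 + 2) / 4 = 13/4 = 3.25

Step 2 — sample variances and covariances s[i,j] = (1/(n-1)) · Σ_k (x_{k,i} - mean_i) · (x_{k,j} - mean_j), with n-1 = 3:
  s[X_1,X_1] = ((1.5)·(1.5) + (-2.5)·(-2.5) + (-0.5)·(-0.5) + (1.5)·(1.5)) / 3 = 11/3 = 3.6667
  s[X_1,X_2] = ((1.5)·(-2.25) + (-2.5)·(1.75) + (-0.5)·(1.75) + (1.5)·(-1.25)) / 3 = -10.5/3 = -3.5
  s[X_2,X_2] = ((-2.25)·(-2.25) + (1.75)·(1.75) + (1.75)·(1.75) + (-1.25)·(-1.25)) / 3 = 12.75/3 = 4.25
  Sample standard deviations s_i = √(s[i,i]):
  s(X_1) = √(3.6667) = 1.9149
  s(X_2) = √(4.25) = 2.0616

Step 3 — r_{ij} = s_{ij} / (s_i · s_j):
  r[X_1,X_1] = 1 (diagonal).
  r[X_1,X_2] = -3.5 / (1.9149 · 2.0616) = -3.5 / 3.9476 = -0.8866
  r[X_2,X_2] = 1 (diagonal).

R is symmetric with unit diagonal. Assembling:

R = [[1, -0.8866],
 [-0.8866, 1]]


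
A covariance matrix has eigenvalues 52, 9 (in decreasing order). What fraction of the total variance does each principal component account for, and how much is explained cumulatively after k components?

Step 1 — total variance = trace(Sigma) = Σ λ_i = 52 + 9 = 61.

Step 2 — fraction explained by component i = λ_i / Σ λ:
  PC1: 52/61 = 0.8525
  PC2: 9/61 = 0.1475

Step 3 — cumulative fraction after k components = (λ_1 + ... + λ_k) / Σ λ:
  k = 1: 52/61 = 0.8525
  k = 2: (52 + 9)/61 = 61/61 = 1

Summary (fraction, with percent):

explained: PC1 0.8525 (85.25%), PC2 0.1475 (14.75%);  cumulative: 0.8525, 1


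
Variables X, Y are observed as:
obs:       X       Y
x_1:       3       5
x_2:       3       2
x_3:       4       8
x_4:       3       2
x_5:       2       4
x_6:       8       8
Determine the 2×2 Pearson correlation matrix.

Step 1 — column means:
  mean(X) = (3 + 3 + 4 + 3 + 2 + 8) / 6 = 23/6 = 3.8333
  mean(Y) = (5 + 2 + 8 + 2 + 4 + 8) / 6 = 29/6 = 4.8333

Step 2 — sample variances and covariances s[i,j] = (1/(n-1)) · Σ_k (x_{k,i} - mean_i) · (x_{k,j} - mean_j), with n-1 = 5:
  s[X,X] = ((-0.8333)·(-0.8333) + (-0.8333)·(-0.8333) + (0.1667)·(0.1667) + (-0.8333)·(-0.8333) + (-1.8333)·(-1.8333) + (4.1667)·(4.1667)) / 5 = 22.8333/5 = 4.5667
  s[X,Y] = ((-0.8333)·(0.1667) + (-0.8333)·(-2.8333) + (0.1667)·(3.1667) + (-0.8333)·(-2.8333) + (-1.8333)·(-0.8333) + (4.1667)·(3.1667)) / 5 = 19.8333/5 = 3.9667
  s[Y,Y] = ((0.1667)·(0.1667) + (-2.8333)·(-2.8333) + (3.1667)·(3.1667) + (-2.8333)·(-2.8333) + (-0.8333)·(-0.8333) + (3.1667)·(3.1667)) / 5 = 36.8333/5 = 7.3667
  Sample standard deviations s_i = √(s[i,i]):
  s(X) = √(4.5667) = 2.137
  s(Y) = √(7.3667) = 2.7142

Step 3 — r_{ij} = s_{ij} / (s_i · s_j):
  r[X,X] = 1 (diagonal).
  r[X,Y] = 3.9667 / (2.137 · 2.7142) = 3.9667 / 5.8001 = 0.6839
  r[Y,Y] = 1 (diagonal).

R is symmetric with unit diagonal. Assembling:

R = [[1, 0.6839],
 [0.6839, 1]]


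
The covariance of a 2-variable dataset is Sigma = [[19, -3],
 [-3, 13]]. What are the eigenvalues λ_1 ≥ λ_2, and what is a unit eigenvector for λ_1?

Step 1 — characteristic polynomial of 2×2 Sigma:
  det(Sigma - λI) = λ² - trace · λ + det = 0.
  trace = 19 + 13 = 32, det = 19·13 - (-3)² = 238.
Step 2 — discriminant:
  Δ = trace² - 4·det = 1024 - 952 = 72.
Step 3 — eigenvalues:
  λ = (trace ± √Δ)/2 = (32 ± 8.4853)/2,
  λ_1 = 20.2426,  λ_2 = 11.7574.

Step 4 — unit eigenvector for λ_1: solve (Sigma - λ_1 I)v = 0. First row:
  (19 - 20.2426)·v_x + (-3)·v_y = 0, i.e. (-1.2426)·v_x + (-3)·v_y = 0,
  so v ∝ (b, λ_1 - a) = (-3, 1.2426); multiply by -1 so the first entry is positive: u = (3, -1.2426).
  ||u|| = √((3)² + (-1.2426)²) = √(10.5442) ≈ 3.2472,
  v_1 = u/||u|| ≈ (0.9239, -0.3827) (||v_1|| = 1).

λ_1 = 20.2426,  λ_2 = 11.7574;  v_1 ≈ (0.9239, -0.3827)


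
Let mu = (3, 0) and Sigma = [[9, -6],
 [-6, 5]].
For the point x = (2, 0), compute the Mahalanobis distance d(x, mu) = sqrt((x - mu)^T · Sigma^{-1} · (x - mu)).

Step 1 — centre the observation: (x - mu) = (-1, 0).

Step 2 — invert Sigma. det(Sigma) = 9·5 - (-6)² = 9.
  Sigma^{-1} = (1/det) · [[d, -b], [-b, a]] = [[0.5556, 0.6667],
 [0.6667, 1]].

Step 3 — form the quadratic (x - mu)^T · Sigma^{-1} · (x - mu):
  Sigma^{-1} · (x - mu) = (-0.5556, -0.6667).
  (x - mu)^T · [Sigma^{-1} · (x - mu)] = (-1)·(-0.5556) + (0)·(-0.6667) = 0.5556.

Step 4 — take square root: d = √(0.5556) ≈ 0.7454.

d(x, mu) = √(0.5556) ≈ 0.7454


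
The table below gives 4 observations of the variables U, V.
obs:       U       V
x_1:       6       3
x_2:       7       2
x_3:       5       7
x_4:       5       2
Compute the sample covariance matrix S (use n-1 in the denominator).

Step 1 — column means:
  mean(U) = (6 + 7 + 5 + 5) / 4 = 23/4 = 5.75
  mean(V) = (3 + 2 + 7 + 2) / 4 = 14/4 = 3.5

Step 2 — sample covariance S[i,j] = (1/(n-1)) · Σ_k (x_{k,i} - mean_i) · (x_{k,j} - mean_j), with n-1 = 3.
  S[U,U] = ((0.25)·(0.25) + (1.25)·(1.25) + (-0.75)·(-0.75) + (-0.75)·(-0.75)) / 3 = 2.75/3 = 0.9167
  S[U,V] = ((0.25)·(-0.5) + (1.25)·(-1.5) + (-0.75)·(3.5) + (-0.75)·(-1.5)) / 3 = -3.5/3 = -1.1667
  S[V,V] = ((-0.5)·(-0.5) + (-1.5)·(-1.5) + (3.5)·(3.5) + (-1.5)·(-1.5)) / 3 = 17/3 = 5.6667

S is symmetric (S[j,i] = S[i,j]). Assembling:

S = [[0.9167, -1.1667],
 [-1.1667, 5.6667]]


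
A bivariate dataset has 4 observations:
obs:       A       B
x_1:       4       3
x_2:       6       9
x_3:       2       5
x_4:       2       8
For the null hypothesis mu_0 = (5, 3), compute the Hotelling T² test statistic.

Step 1 — sample mean vector:
  mean(A) = (4 + 6 + 2 + 2) / 4 = 14/4 = 3.5
  mean(B) = (3 + 9 + 5 + 8) / 4 = 25/4 = 6.25
  x̄ = (3.5, 6.25),  deviation x̄ - mu_0 = (3.5, 6.25) - (5, 3) = (-1.5, 3.25).

Step 2 — sample covariance matrix, S[i,j] = (1/(n-1)) · Σ_k (x_{k,i} - mean_i) · (x_{k,j} - mean_j), divisor n-1 = 3:
  S[A,A] = ((0.5)·(0.5) + (2.5)·(2.5) + (-1.5)·(-1.5) + (-1.5)·(-1.5)) / 3 = 11/3 = 3.6667
  S[A,B] = ((0.5)·(-3.25) + (2.5)·(2.75) + (-1.5)·(-1.25) + (-1.5)·(1.75)) / 3 = 4.5/3 = 1.5
  S[B,B] = ((-3.25)·(-3.25) + (2.75)·(2.75) + (-1.25)·(-1.25) + (1.75)·(1.75)) / 3 = 22.75/3 = 7.5833
  S = [[3.6667, 1.5],
 [1.5, 7.5833]].

Step 3 — invert S. det(S) = 3.6667·7.5833 - (1.5)² = 25.5556.
  S^{-1} = (1/det) · [[d, -b], [-b, a]] = [[0.2967, -0.0587],
 [-0.0587, 0.1435]].

Step 4 — quadratic form (x̄ - mu_0)^T · S^{-1} · (x̄ - mu_0):
  S^{-1} · (x̄ - mu_0) = (-0.6359, 0.5543),
  (x̄ - mu_0)^T · [...] = (-1.5)·(-0.6359) + (3.25)·(0.5543) = 2.7554.

Step 5 — scale by n: T² = 4 · 2.7554 = 11.0217.

T² ≈ 11.0217


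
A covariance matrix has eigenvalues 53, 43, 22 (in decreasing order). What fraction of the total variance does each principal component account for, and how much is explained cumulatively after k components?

Step 1 — total variance = trace(Sigma) = Σ λ_i = 53 + 43 + 22 = 118.

Step 2 — fraction explained by component i = λ_i / Σ λ:
  PC1: 53/118 = 0.4492
  PC2: 43/118 = 0.3644
  PC3: 22/118 = 0.1864

Step 3 — cumulative fraction after k components = (λ_1 + ... + λ_k) / Σ λ:
  k = 1: 53/118 = 0.4492
  k = 2: (53 + 43)/118 = 96/118 = 0.8136
  k = 3: (53 + 43 + 22)/118 = 118/118 = 1

Summary (fraction, with percent):

explained: PC1 0.4492 (44.92%), PC2 0.3644 (36.44%), PC3 0.1864 (18.64%);  cumulative: 0.4492, 0.8136, 1


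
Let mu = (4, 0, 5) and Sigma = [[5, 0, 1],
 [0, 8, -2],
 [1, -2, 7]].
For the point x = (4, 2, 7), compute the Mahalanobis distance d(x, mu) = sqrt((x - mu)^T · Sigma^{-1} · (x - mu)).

Step 1 — centre the observation: (x - mu) = (0, 2, 2).

Step 2 — invert Sigma (cofactor / det for 3×3, or solve directly):
  Sigma^{-1} = [[0.2063, -0.0079, -0.0317],
 [-0.0079, 0.1349, 0.0397],
 [-0.0317, 0.0397, 0.1587]].

Step 3 — form the quadratic (x - mu)^T · Sigma^{-1} · (x - mu):
  Sigma^{-1} · (x - mu) = (-0.0794, 0.3492, 0.3968).
  (x - mu)^T · [Sigma^{-1} · (x - mu)] = (0)·(-0.0794) + (2)·(0.3492) + (2)·(0.3968) = 1.4921.

Step 4 — take square root: d = √(1.4921) ≈ 1.2215.

d(x, mu) = √(1.4921) ≈ 1.2215


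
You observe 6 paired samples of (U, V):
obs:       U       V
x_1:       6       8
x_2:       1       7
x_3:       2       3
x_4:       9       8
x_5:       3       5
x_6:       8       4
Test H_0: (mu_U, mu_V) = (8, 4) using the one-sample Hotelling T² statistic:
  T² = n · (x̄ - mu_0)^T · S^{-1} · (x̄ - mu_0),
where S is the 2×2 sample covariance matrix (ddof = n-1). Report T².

Step 1 — sample mean vector:
  mean(U) = (6 + 1 + 2 + 9 + 3 + 8) / 6 = 29/6 = 4.8333
  mean(V) = (8 + 7 + 3 + 8 + 5 + 4) / 6 = 35/6 = 5.8333
  x̄ = (4.8333, 5.8333),  deviation x̄ - mu_0 = (4.8333, 5.8333) - (8, 4) = (-3.1667, 1.8333).

Step 2 — sample covariance matrix, S[i,j] = (1/(n-1)) · Σ_k (x_{k,i} - mean_i) · (x_{k,j} - mean_j), divisor n-1 = 5:
  S[U,U] = ((1.1667)·(1.1667) + (-3.8333)·(-3.8333) + (-2.8333)·(-2.8333) + (4.1667)·(4.1667) + (-1.8333)·(-1.8333) + (3.1667)·(3.1667)) / 5 = 54.8333/5 = 10.9667
  S[U,V] = ((1.1667)·(2.1667) + (-3.8333)·(1.1667) + (-2.8333)·(-2.8333) + (4.1667)·(2.1667) + (-1.8333)·(-0.8333) + (3.1667)·(-1.8333)) / 5 = 10.8333/5 = 2.1667
  S[V,V] = ((2.1667)·(2.1667) + (1.1667)·(1.1667) + (-2.8333)·(-2.8333) + (2.1667)·(2.1667) + (-0.8333)·(-0.8333) + (-1.8333)·(-1.8333)) / 5 = 22.8333/5 = 4.5667
  S = [[10.9667, 2.1667],
 [2.1667, 4.5667]].

Step 3 — invert S. det(S) = 10.9667·4.5667 - (2.1667)² = 45.3867.
  S^{-1} = (1/det) · [[d, -b], [-b, a]] = [[0.1006, -0.0477],
 [-0.0477, 0.2416]].

Step 4 — quadratic form (x̄ - mu_0)^T · S^{-1} · (x̄ - mu_0):
  S^{-1} · (x̄ - mu_0) = (-0.4061, 0.5942),
  (x̄ - mu_0)^T · [...] = (-3.1667)·(-0.4061) + (1.8333)·(0.5942) = 2.3754.

Step 5 — scale by n: T² = 6 · 2.3754 = 14.2524.

T² ≈ 14.2524


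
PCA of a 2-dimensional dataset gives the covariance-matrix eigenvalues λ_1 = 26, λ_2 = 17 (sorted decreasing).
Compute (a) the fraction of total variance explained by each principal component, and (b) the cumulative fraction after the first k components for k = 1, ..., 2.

Step 1 — total variance = trace(Sigma) = Σ λ_i = 26 + 17 = 43.

Step 2 — fraction explained by component i = λ_i / Σ λ:
  PC1: 26/43 = 0.6047
  PC2: 17/43 = 0.3953

Step 3 — cumulative fraction after k components = (λ_1 + ... + λ_k) / Σ λ:
  k = 1: 26/43 = 0.6047
  k = 2: (26 + 17)/43 = 43/43 = 1

Summary (fraction, with percent):

explained: PC1 0.6047 (60.47%), PC2 0.3953 (39.53%);  cumulative: 0.6047, 1


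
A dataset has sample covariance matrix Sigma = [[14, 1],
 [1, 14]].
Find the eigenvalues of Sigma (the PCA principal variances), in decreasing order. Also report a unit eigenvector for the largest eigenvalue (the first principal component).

Step 1 — characteristic polynomial of 2×2 Sigma:
  det(Sigma - λI) = λ² - trace · λ + det = 0.
  trace = 14 + 14 = 28, det = 14·14 - (1)² = 195.
Step 2 — discriminant:
  Δ = trace² - 4·det = 784 - 780 = 4.
Step 3 — eigenvalues:
  λ = (trace ± √Δ)/2 = (28 ± 2)/2,
  λ_1 = 15,  λ_2 = 13.

Step 4 — unit eigenvector for λ_1: solve (Sigma - λ_1 I)v = 0. First row:
  (14 - 15)·v_x + (1)·v_y = 0, i.e. (-1)·v_x + (1)·v_y = 0,
  so v ∝ (b, λ_1 - a) = (1, 1) = u.
  ||u|| = √((1)² + (1)²) = √(2) ≈ 1.4142,
  v_1 = u/||u|| ≈ (0.7071, 0.7071) (||v_1|| = 1).

λ_1 = 15,  λ_2 = 13;  v_1 ≈ (0.7071, 0.7071)


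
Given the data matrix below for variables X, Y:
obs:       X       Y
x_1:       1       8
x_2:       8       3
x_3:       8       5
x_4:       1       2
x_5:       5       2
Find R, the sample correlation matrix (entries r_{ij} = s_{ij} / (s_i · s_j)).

Step 1 — column means:
  mean(X) = (1 + 8 + 8 + 1 + 5) / 5 = 23/5 = 4.6
  mean(Y) = (8 + 3 + 5 + 2 + 2) / 5 = 20/5 = 4

Step 2 — sample variances and covariances s[i,j] = (1/(n-1)) · Σ_k (x_{k,i} - mean_i) · (x_{k,j} - mean_j), with n-1 = 4:
  s[X,X] = ((-3.6)·(-3.6) + (3.4)·(3.4) + (3.4)·(3.4) + (-3.6)·(-3.6) + (0.4)·(0.4)) / 4 = 49.2/4 = 12.3
  s[X,Y] = ((-3.6)·(4) + (3.4)·(-1) + (3.4)·(1) + (-3.6)·(-2) + (0.4)·(-2)) / 4 = -8/4 = -2
  s[Y,Y] = ((4)·(4) + (-1)·(-1) + (1)·(1) + (-2)·(-2) + (-2)·(-2)) / 4 = 26/4 = 6.5
  Sample standard deviations s_i = √(s[i,i]):
  s(X) = √(12.3) = 3.5071
  s(Y) = √(6.5) = 2.5495

Step 3 — r_{ij} = s_{ij} / (s_i · s_j):
  r[X,X] = 1 (diagonal).
  r[X,Y] = -2 / (3.5071 · 2.5495) = -2 / 8.9415 = -0.2237
  r[Y,Y] = 1 (diagonal).

R is symmetric with unit diagonal. Assembling:

R = [[1, -0.2237],
 [-0.2237, 1]]


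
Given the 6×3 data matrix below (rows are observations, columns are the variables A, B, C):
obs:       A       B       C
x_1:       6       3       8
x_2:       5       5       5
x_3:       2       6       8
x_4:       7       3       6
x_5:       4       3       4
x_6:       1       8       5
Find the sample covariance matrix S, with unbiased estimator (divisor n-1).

Step 1 — column means:
  mean(A) = (6 + 5 + 2 + 7 + 4 + 1) / 6 = 25/6 = 4.1667
  mean(B) = (3 + 5 + 6 + 3 + 3 + 8) / 6 = 28/6 = 4.6667
  mean(C) = (8 + 5 + 8 + 6 + 4 + 5) / 6 = 36/6 = 6

Step 2 — sample covariance S[i,j] = (1/(n-1)) · Σ_k (x_{k,i} - mean_i) · (x_{k,j} - mean_j), with n-1 = 5.
  S[A,A] = ((1.8333)·(1.8333) + (0.8333)·(0.8333) + (-2.1667)·(-2.1667) + (2.8333)·(2.8333) + (-0.1667)·(-0.1667) + (-3.1667)·(-3.1667)) / 5 = 26.8333/5 = 5.3667
  S[A,B] = ((1.8333)·(-1.6667) + (0.8333)·(0.3333) + (-2.1667)·(1.3333) + (2.8333)·(-1.6667) + (-0.1667)·(-1.6667) + (-3.1667)·(3.3333)) / 5 = -20.6667/5 = -4.1333
  S[A,C] = ((1.8333)·(2) + (0.8333)·(-1) + (-2.1667)·(2) + (2.8333)·(0) + (-0.1667)·(-2) + (-3.1667)·(-1)) / 5 = 2/5 = 0.4
  S[B,B] = ((-1.6667)·(-1.6667) + (0.3333)·(0.3333) + (1.3333)·(1.3333) + (-1.6667)·(-1.6667) + (-1.6667)·(-1.6667) + (3.3333)·(3.3333)) / 5 = 21.3333/5 = 4.2667
  S[B,C] = ((-1.6667)·(2) + (0.3333)·(-1) + (1.3333)·(2) + (-1.6667)·(0) + (-1.6667)·(-2) + (3.3333)·(-1)) / 5 = -1/5 = -0.2
  S[C,C] = ((2)·(2) + (-1)·(-1) + (2)·(2) + (0)·(0) + (-2)·(-2) + (-1)·(-1)) / 5 = 14/5 = 2.8

S is symmetric (S[j,i] = S[i,j]). Assembling:

S = [[5.3667, -4.1333, 0.4],
 [-4.1333, 4.2667, -0.2],
 [0.4, -0.2, 2.8]]
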